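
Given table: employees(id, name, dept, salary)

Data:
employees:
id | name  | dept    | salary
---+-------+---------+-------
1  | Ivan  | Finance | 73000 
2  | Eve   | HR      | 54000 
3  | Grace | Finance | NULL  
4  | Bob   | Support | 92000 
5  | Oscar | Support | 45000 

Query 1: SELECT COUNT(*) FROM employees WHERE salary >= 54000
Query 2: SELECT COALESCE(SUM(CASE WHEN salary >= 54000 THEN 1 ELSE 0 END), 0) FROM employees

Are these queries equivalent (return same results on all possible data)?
Yes, equivalent

Both queries return: [(3,)]

Reason: COUNT with WHERE vs conditional SUM (COALESCE handles empty-table NULL)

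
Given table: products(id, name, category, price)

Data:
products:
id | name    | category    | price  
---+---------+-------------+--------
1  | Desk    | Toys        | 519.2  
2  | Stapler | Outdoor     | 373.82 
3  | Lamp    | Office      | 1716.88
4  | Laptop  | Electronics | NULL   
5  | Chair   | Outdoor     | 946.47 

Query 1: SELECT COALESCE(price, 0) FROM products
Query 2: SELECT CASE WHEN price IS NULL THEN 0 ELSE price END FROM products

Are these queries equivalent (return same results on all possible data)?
Yes, equivalent

Both queries return: [(0,), (373.82,), (519.2,), (946.47,), (1716.88,)]

Reason: COALESCE vs CASE for NULL handling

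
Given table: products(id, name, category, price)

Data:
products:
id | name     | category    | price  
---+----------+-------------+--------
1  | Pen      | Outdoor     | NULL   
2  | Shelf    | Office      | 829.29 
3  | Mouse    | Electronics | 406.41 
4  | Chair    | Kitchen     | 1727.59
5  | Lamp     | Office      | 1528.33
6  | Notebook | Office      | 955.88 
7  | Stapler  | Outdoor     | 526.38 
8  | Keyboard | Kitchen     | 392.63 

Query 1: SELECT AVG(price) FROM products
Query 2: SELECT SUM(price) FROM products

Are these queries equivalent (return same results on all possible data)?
No, not equivalent

Query 1 returns: [(909.5014285714286,)]
Query 2 returns: [(6366.51,)]

Reason: AVG vs SUM give different aggregate values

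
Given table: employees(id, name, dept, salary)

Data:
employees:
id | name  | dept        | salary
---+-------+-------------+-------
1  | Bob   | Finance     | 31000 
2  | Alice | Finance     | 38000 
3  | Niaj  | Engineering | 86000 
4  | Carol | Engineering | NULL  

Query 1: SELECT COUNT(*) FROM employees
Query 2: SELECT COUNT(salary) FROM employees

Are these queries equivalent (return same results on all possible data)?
No, not equivalent

Query 1 returns: [(4,)]
Query 2 returns: [(3,)]

Reason: COUNT(*) includes NULLs, COUNT(column) excludes them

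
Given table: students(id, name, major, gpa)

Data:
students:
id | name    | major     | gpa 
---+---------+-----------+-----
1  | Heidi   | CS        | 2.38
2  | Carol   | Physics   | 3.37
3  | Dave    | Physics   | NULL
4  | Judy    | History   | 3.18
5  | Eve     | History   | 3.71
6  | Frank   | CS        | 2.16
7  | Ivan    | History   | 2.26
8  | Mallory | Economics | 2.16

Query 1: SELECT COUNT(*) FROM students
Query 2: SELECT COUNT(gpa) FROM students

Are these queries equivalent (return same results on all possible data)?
No, not equivalent

Query 1 returns: [(8,)]
Query 2 returns: [(7,)]

Reason: COUNT(*) includes NULLs, COUNT(column) excludes them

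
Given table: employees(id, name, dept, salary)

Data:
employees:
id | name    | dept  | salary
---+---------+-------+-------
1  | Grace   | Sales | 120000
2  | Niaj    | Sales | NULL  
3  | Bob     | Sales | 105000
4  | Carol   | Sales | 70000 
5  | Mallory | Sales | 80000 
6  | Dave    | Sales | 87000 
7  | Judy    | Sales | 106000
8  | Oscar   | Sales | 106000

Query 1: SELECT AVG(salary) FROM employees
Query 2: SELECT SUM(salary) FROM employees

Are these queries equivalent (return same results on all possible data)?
No, not equivalent

Query 1 returns: [(96285.71428571429,)]
Query 2 returns: [(674000,)]

Reason: AVG vs SUM give different aggregate values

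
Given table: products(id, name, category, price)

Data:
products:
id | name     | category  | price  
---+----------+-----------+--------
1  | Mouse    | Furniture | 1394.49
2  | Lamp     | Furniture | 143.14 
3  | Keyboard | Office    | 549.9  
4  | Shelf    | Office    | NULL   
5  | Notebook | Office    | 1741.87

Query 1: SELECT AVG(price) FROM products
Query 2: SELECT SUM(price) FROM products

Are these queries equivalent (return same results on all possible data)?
No, not equivalent

Query 1 returns: [(957.3499999999999,)]
Query 2 returns: [(3829.3999999999996,)]

Reason: AVG vs SUM give different aggregate values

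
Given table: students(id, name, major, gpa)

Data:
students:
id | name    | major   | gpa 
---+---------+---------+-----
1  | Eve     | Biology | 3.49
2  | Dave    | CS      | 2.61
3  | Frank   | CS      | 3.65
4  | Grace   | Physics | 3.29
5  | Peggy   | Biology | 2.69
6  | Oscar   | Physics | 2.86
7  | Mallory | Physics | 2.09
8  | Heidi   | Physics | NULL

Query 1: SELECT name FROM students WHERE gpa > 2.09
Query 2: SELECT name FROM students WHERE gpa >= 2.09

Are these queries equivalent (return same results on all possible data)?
No, not equivalent

Query 1 returns: [('Eve',), ('Dave',), ('Frank',), ('Grace',), ('Peggy',), ('Oscar',)]
Query 2 returns: [('Eve',), ('Dave',), ('Frank',), ('Grace',), ('Peggy',), ('Oscar',), ('Mallory',)]

Reason: > vs >= gives different results when gpa = 2.09 exists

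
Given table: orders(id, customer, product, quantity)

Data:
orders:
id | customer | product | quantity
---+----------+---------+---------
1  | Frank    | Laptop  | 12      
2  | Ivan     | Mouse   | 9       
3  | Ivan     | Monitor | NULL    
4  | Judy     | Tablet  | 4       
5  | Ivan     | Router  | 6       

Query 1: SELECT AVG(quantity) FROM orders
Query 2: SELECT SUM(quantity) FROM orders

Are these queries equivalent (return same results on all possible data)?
No, not equivalent

Query 1 returns: [(7.75,)]
Query 2 returns: [(31,)]

Reason: AVG vs SUM give different aggregate values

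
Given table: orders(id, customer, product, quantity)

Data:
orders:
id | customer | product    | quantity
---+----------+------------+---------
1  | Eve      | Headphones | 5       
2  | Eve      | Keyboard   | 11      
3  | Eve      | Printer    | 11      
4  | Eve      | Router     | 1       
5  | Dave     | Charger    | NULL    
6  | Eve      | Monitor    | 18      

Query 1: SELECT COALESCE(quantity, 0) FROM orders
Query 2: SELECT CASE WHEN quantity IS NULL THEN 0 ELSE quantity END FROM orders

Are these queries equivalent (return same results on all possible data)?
Yes, equivalent

Both queries return: [(0,), (1,), (5,), (11,), (11,), (18,)]

Reason: COALESCE vs CASE for NULL handling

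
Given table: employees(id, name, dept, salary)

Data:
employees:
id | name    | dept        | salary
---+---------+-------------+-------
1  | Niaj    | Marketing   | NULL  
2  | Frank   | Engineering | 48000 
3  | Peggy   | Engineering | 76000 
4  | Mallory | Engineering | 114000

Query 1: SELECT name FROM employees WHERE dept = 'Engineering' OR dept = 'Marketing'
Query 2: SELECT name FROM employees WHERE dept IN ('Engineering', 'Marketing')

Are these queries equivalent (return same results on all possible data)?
Yes, equivalent

Both queries return: [('Frank',), ('Mallory',), ('Niaj',), ('Peggy',)]

Reason: OR vs IN are equivalent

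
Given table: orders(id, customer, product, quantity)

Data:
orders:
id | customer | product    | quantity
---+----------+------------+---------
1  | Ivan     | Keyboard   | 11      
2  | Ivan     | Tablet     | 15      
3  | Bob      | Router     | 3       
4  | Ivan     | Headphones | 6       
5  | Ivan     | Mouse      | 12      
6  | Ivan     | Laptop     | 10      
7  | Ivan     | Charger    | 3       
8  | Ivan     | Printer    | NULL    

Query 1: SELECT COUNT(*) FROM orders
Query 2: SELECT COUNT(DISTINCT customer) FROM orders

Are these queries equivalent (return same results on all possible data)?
No, not equivalent

Query 1 returns: [(8,)]
Query 2 returns: [(2,)]

Reason: COUNT(*) counts rows, COUNT(DISTINCT customer) counts unique customers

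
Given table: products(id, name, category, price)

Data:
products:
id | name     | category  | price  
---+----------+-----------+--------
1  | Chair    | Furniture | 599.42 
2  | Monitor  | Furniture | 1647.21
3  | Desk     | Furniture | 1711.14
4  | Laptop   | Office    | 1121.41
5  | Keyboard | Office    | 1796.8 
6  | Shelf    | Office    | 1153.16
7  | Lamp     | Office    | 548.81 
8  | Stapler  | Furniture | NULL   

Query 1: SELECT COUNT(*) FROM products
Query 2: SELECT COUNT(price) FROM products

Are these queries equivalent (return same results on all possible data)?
No, not equivalent

Query 1 returns: [(8,)]
Query 2 returns: [(7,)]

Reason: COUNT(*) includes NULLs, COUNT(column) excludes them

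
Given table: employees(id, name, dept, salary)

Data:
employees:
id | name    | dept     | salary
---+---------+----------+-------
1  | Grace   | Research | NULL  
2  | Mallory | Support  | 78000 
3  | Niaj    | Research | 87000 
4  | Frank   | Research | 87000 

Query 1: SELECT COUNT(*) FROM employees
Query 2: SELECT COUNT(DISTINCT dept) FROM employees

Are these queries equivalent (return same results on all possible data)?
No, not equivalent

Query 1 returns: [(4,)]
Query 2 returns: [(2,)]

Reason: COUNT(*) counts rows, COUNT(DISTINCT dept) counts unique depts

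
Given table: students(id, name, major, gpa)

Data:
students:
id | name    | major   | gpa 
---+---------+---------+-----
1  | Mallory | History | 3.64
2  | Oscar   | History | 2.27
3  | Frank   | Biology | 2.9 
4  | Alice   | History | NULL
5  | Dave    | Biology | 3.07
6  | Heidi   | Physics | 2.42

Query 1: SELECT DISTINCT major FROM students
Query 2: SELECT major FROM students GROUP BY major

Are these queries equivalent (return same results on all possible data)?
Yes, equivalent

Both queries return: [('Biology',), ('History',), ('Physics',)]

Reason: Both get unique majors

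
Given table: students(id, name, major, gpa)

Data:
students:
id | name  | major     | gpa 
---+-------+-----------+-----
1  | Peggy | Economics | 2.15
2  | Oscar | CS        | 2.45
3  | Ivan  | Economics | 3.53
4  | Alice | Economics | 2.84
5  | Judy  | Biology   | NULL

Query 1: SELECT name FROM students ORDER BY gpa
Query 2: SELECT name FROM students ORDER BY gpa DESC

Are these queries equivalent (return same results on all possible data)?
No, not equivalent

Query 1 returns: [('Judy',), ('Peggy',), ('Oscar',), ('Alice',), ('Ivan',)]
Query 2 returns: [('Ivan',), ('Alice',), ('Oscar',), ('Peggy',), ('Judy',)]

Reason: ASC vs DESC gives opposite ordering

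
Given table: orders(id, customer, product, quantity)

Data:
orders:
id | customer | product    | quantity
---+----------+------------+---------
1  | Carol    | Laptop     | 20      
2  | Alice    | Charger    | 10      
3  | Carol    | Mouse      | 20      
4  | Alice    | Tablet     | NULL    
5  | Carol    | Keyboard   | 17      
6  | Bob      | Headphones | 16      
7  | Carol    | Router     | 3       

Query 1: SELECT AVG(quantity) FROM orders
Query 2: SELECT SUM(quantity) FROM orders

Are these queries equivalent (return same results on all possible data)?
No, not equivalent

Query 1 returns: [(14.333333333333334,)]
Query 2 returns: [(86,)]

Reason: AVG vs SUM give different aggregate values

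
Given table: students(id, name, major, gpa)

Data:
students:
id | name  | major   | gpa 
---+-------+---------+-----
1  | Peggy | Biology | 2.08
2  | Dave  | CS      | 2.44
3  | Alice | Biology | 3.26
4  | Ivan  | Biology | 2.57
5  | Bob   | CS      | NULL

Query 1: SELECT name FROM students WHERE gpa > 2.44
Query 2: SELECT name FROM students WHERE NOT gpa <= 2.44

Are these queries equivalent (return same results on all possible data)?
Yes, equivalent

Both queries return: [('Alice',), ('Ivan',)]

Reason: Both filter gpa > 2.44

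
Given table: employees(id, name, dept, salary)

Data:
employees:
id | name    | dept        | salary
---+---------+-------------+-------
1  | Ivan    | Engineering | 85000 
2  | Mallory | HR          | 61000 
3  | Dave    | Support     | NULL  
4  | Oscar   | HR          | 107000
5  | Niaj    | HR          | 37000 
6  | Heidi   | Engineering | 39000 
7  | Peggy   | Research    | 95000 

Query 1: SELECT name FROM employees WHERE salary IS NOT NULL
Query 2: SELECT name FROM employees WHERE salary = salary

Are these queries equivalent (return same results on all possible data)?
Yes, equivalent

Both queries return: [('Heidi',), ('Ivan',), ('Mallory',), ('Niaj',), ('Oscar',), ('Peggy',)]

Reason: IS NOT NULL vs self-equality (both exclude NULLs)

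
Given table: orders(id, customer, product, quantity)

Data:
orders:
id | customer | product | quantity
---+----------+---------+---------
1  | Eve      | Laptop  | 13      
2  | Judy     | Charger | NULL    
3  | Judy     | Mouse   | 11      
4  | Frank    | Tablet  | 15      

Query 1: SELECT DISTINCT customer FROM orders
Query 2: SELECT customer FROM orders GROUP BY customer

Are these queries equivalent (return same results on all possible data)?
Yes, equivalent

Both queries return: [('Eve',), ('Frank',), ('Judy',)]

Reason: Both get unique customers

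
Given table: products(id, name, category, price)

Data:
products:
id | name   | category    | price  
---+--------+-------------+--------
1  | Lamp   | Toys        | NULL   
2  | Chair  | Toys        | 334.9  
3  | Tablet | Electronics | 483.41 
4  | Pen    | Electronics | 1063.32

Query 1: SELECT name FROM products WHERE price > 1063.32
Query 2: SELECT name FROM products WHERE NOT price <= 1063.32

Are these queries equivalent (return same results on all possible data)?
Yes, equivalent

Both queries return: []

Reason: Both filter price > 1063.32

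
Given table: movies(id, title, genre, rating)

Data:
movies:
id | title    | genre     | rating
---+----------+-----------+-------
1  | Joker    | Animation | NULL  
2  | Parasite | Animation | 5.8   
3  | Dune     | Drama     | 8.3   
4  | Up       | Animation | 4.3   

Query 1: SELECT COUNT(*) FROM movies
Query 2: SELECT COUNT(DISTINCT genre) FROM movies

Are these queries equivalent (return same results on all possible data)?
No, not equivalent

Query 1 returns: [(4,)]
Query 2 returns: [(2,)]

Reason: COUNT(*) counts rows, COUNT(DISTINCT genre) counts unique genres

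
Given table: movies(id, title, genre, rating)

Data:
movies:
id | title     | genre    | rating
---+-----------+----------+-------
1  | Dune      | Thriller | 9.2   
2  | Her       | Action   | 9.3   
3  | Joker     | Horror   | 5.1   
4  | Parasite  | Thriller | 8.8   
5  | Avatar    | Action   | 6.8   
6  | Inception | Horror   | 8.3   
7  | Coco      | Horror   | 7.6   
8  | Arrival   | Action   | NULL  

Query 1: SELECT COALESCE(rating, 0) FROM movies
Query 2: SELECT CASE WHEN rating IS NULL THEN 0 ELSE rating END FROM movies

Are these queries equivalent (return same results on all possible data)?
Yes, equivalent

Both queries return: [(0,), (5.1,), (6.8,), (7.6,), (8.3,), (8.8,), (9.2,), (9.3,)]

Reason: COALESCE vs CASE for NULL handling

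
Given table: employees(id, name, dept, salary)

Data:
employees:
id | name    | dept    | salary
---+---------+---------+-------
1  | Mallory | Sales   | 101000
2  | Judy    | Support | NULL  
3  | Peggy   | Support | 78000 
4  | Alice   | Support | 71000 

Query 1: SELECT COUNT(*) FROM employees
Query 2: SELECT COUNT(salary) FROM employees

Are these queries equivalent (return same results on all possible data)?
No, not equivalent

Query 1 returns: [(4,)]
Query 2 returns: [(3,)]

Reason: COUNT(*) includes NULLs, COUNT(column) excludes them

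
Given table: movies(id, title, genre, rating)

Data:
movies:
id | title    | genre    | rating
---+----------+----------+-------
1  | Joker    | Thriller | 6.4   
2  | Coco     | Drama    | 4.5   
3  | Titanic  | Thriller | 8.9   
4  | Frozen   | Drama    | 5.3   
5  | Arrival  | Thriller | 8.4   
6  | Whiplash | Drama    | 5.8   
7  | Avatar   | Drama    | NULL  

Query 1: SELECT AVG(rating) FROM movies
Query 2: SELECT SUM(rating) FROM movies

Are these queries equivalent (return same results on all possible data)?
No, not equivalent

Query 1 returns: [(6.55,)]
Query 2 returns: [(39.3,)]

Reason: AVG vs SUM give different aggregate values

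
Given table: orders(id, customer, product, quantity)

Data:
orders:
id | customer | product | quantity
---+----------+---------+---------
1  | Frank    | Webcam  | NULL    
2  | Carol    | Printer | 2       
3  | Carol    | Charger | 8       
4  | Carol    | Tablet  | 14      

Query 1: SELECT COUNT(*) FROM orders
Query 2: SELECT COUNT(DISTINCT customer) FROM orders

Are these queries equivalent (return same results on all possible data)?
No, not equivalent

Query 1 returns: [(4,)]
Query 2 returns: [(2,)]

Reason: COUNT(*) counts rows, COUNT(DISTINCT customer) counts unique customers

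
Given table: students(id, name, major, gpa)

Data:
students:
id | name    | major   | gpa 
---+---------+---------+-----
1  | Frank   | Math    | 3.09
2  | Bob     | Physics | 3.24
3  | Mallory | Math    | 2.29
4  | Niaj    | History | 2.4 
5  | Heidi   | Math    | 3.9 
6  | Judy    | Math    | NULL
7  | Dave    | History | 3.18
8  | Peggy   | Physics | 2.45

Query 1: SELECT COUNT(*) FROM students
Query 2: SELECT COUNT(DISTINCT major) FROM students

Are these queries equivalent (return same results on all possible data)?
No, not equivalent

Query 1 returns: [(8,)]
Query 2 returns: [(3,)]

Reason: COUNT(*) counts rows, COUNT(DISTINCT major) counts unique majors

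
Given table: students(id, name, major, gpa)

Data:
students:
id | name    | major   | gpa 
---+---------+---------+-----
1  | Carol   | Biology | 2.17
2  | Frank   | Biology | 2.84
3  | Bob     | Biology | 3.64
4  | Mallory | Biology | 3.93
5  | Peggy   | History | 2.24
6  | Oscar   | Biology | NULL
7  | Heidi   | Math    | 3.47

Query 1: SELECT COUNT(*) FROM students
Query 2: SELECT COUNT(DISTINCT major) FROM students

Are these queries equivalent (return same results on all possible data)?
No, not equivalent

Query 1 returns: [(7,)]
Query 2 returns: [(3,)]

Reason: COUNT(*) counts rows, COUNT(DISTINCT major) counts unique majors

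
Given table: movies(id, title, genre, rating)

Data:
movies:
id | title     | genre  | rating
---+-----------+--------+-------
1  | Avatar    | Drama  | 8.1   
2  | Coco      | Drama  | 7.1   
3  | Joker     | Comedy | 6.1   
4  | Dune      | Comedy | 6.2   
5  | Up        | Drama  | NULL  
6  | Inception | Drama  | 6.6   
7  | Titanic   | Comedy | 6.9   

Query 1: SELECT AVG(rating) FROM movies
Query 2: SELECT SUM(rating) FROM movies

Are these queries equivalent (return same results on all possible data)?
No, not equivalent

Query 1 returns: [(6.833333333333333,)]
Query 2 returns: [(41.0,)]

Reason: AVG vs SUM give different aggregate values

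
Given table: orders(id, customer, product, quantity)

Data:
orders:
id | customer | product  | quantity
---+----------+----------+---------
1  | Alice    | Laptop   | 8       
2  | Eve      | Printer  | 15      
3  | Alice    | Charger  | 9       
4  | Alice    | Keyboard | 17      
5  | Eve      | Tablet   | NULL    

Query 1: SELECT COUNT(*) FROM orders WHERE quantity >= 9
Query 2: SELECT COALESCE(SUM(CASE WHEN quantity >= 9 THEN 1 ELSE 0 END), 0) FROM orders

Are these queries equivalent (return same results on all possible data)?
Yes, equivalent

Both queries return: [(3,)]

Reason: COUNT with WHERE vs conditional SUM (COALESCE handles empty-table NULL)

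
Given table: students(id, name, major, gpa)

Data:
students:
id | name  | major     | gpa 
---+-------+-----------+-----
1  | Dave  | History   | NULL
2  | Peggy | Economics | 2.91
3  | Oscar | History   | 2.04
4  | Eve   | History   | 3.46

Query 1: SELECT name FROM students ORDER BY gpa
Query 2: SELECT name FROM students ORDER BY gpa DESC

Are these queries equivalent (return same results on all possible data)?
No, not equivalent

Query 1 returns: [('Dave',), ('Oscar',), ('Peggy',), ('Eve',)]
Query 2 returns: [('Eve',), ('Peggy',), ('Oscar',), ('Dave',)]

Reason: ASC vs DESC gives opposite ordering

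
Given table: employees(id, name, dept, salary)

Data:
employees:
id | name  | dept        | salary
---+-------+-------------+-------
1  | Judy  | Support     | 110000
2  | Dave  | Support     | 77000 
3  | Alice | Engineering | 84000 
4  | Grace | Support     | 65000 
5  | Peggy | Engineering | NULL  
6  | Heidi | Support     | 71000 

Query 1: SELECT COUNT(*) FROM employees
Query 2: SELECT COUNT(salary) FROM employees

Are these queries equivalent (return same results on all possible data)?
No, not equivalent

Query 1 returns: [(6,)]
Query 2 returns: [(5,)]

Reason: COUNT(*) includes NULLs, COUNT(column) excludes them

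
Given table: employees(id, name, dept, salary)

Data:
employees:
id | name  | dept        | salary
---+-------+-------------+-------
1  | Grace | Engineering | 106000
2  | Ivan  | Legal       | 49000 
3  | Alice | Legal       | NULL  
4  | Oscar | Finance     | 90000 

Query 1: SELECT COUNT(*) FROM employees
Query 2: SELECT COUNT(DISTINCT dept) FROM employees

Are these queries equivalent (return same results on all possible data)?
No, not equivalent

Query 1 returns: [(4,)]
Query 2 returns: [(3,)]

Reason: COUNT(*) counts rows, COUNT(DISTINCT dept) counts unique depts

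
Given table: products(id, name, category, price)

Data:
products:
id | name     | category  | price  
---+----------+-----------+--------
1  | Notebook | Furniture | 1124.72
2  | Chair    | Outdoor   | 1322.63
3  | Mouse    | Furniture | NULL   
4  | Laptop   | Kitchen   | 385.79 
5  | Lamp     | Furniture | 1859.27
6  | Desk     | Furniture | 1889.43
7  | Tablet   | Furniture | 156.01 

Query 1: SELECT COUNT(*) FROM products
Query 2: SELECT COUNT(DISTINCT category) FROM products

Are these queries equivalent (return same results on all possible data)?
No, not equivalent

Query 1 returns: [(7,)]
Query 2 returns: [(3,)]

Reason: COUNT(*) counts rows, COUNT(DISTINCT category) counts unique categorys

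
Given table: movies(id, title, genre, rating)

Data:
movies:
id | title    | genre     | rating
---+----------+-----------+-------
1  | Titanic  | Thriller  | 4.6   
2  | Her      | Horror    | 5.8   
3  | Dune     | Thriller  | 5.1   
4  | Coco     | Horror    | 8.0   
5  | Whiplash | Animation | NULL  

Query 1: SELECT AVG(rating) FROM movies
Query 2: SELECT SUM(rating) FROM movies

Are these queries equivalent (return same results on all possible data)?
No, not equivalent

Query 1 returns: [(5.875,)]
Query 2 returns: [(23.5,)]

Reason: AVG vs SUM give different aggregate values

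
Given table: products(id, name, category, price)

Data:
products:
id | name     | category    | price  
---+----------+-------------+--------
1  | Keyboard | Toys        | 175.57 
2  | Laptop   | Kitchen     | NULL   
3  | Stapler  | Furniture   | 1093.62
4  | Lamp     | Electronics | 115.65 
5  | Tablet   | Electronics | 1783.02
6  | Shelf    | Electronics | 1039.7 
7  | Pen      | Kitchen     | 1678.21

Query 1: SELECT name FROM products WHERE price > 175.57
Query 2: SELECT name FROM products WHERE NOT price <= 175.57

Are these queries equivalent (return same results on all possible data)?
Yes, equivalent

Both queries return: [('Pen',), ('Shelf',), ('Stapler',), ('Tablet',)]

Reason: Both filter price > 175.57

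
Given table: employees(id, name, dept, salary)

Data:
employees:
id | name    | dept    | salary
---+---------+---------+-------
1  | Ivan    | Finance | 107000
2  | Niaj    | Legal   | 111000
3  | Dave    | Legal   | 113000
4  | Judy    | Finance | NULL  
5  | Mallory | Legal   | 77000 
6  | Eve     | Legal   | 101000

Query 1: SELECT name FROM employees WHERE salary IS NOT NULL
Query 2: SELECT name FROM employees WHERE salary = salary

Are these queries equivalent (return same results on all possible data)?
Yes, equivalent

Both queries return: [('Dave',), ('Eve',), ('Ivan',), ('Mallory',), ('Niaj',)]

Reason: IS NOT NULL vs self-equality (both exclude NULLs)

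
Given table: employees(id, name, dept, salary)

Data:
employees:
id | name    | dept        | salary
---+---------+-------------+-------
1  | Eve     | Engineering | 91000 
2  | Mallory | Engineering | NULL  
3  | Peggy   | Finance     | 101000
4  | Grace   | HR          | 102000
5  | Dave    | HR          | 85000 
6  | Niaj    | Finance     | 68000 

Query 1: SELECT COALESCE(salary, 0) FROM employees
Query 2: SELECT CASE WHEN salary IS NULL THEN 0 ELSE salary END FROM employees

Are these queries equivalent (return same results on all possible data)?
Yes, equivalent

Both queries return: [(0,), (68000,), (85000,), (91000,), (101000,), (102000,)]

Reason: COALESCE vs CASE for NULL handling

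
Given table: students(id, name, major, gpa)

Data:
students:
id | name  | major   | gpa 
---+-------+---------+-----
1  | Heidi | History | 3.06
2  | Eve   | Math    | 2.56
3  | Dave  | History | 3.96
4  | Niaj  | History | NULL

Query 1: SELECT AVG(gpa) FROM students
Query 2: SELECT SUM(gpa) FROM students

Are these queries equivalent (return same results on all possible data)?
No, not equivalent

Query 1 returns: [(3.1933333333333334,)]
Query 2 returns: [(9.58,)]

Reason: AVG vs SUM give different aggregate values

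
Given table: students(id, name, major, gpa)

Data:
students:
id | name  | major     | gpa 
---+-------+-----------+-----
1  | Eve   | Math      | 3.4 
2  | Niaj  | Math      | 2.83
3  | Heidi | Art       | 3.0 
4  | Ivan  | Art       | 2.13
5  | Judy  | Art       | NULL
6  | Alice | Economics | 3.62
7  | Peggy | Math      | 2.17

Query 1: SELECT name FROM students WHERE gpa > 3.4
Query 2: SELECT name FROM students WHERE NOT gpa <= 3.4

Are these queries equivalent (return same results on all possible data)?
Yes, equivalent

Both queries return: [('Alice',)]

Reason: Both filter gpa > 3.4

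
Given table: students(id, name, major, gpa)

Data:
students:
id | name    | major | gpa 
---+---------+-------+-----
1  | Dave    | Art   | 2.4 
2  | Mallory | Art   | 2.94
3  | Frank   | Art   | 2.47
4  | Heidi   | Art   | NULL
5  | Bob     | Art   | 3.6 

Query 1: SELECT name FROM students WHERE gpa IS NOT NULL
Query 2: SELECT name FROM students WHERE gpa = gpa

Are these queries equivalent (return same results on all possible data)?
Yes, equivalent

Both queries return: [('Bob',), ('Dave',), ('Frank',), ('Mallory',)]

Reason: IS NOT NULL vs self-equality (both exclude NULLs)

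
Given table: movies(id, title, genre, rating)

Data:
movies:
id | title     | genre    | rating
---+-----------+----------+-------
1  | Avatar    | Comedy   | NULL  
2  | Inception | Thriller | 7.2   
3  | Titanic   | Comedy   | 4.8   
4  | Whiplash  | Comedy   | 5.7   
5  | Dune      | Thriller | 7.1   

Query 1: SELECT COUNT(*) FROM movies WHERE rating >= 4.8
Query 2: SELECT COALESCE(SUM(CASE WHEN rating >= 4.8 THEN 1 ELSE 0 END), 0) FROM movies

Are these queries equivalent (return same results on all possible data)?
Yes, equivalent

Both queries return: [(4,)]

Reason: COUNT with WHERE vs conditional SUM (COALESCE handles empty-table NULL)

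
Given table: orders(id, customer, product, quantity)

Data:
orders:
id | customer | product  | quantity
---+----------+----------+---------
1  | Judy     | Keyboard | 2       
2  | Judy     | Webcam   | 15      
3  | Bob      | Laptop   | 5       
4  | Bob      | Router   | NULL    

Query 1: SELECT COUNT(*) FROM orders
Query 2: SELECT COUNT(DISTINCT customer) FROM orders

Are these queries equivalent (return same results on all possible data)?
No, not equivalent

Query 1 returns: [(4,)]
Query 2 returns: [(2,)]

Reason: COUNT(*) counts rows, COUNT(DISTINCT customer) counts unique customers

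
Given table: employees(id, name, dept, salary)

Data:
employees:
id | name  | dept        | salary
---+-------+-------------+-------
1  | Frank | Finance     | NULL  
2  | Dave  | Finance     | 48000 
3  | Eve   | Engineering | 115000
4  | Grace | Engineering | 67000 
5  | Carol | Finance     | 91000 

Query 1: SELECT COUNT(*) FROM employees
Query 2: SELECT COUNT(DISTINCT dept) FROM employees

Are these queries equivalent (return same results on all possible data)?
No, not equivalent

Query 1 returns: [(5,)]
Query 2 returns: [(2,)]

Reason: COUNT(*) counts rows, COUNT(DISTINCT dept) counts unique depts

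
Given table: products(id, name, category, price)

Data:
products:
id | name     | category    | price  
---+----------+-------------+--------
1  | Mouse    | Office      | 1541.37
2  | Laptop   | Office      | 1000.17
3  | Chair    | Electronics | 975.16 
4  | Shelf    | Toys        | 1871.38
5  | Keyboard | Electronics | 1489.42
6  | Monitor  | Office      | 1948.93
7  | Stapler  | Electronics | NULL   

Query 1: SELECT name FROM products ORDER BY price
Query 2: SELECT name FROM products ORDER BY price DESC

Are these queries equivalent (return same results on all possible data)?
No, not equivalent

Query 1 returns: [('Stapler',), ('Chair',), ('Laptop',), ('Keyboard',), ('Mouse',), ('Shelf',), ('Monitor',)]
Query 2 returns: [('Monitor',), ('Shelf',), ('Mouse',), ('Keyboard',), ('Laptop',), ('Chair',), ('Stapler',)]

Reason: ASC vs DESC gives opposite ordering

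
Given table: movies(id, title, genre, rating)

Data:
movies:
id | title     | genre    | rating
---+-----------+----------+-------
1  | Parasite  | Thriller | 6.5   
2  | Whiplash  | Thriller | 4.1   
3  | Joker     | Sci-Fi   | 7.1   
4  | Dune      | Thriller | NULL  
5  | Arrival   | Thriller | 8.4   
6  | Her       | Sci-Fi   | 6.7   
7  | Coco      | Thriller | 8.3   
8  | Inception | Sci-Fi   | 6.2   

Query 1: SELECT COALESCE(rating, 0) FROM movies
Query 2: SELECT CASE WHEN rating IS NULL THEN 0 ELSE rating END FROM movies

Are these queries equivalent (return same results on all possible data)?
Yes, equivalent

Both queries return: [(0,), (4.1,), (6.2,), (6.5,), (6.7,), (7.1,), (8.3,), (8.4,)]

Reason: COALESCE vs CASE for NULL handling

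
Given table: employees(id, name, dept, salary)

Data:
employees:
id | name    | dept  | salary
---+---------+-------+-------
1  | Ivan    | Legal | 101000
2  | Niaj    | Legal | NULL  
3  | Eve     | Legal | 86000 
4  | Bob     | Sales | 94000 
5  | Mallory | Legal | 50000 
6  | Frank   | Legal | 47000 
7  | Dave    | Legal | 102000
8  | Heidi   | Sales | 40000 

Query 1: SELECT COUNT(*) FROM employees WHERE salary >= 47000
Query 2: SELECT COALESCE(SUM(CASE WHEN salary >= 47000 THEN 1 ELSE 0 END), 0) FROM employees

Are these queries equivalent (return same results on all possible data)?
Yes, equivalent

Both queries return: [(6,)]

Reason: COUNT with WHERE vs conditional SUM (COALESCE handles empty-table NULL)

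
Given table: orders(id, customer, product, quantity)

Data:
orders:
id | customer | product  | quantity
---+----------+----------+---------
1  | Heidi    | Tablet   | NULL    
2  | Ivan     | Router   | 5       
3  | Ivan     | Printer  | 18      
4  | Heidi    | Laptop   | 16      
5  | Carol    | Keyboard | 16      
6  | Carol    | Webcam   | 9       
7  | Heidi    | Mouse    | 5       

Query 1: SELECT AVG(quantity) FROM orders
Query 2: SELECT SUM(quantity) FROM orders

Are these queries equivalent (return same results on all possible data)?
No, not equivalent

Query 1 returns: [(11.5,)]
Query 2 returns: [(69,)]

Reason: AVG vs SUM give different aggregate values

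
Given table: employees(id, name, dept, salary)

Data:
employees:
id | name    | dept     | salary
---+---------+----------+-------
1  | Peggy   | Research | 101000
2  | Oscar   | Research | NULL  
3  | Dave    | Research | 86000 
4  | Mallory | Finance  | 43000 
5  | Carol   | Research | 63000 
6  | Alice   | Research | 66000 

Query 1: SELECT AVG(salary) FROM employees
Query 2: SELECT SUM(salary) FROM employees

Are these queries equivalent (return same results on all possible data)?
No, not equivalent

Query 1 returns: [(71800.0,)]
Query 2 returns: [(359000,)]

Reason: AVG vs SUM give different aggregate values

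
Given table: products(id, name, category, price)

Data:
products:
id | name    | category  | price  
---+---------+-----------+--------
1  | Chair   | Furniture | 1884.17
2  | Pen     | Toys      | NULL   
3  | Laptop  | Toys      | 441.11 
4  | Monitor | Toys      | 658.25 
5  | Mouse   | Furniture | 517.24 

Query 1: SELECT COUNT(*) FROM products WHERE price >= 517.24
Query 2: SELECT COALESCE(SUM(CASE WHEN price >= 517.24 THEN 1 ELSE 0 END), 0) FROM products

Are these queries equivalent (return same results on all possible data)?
Yes, equivalent

Both queries return: [(3,)]

Reason: COUNT with WHERE vs conditional SUM (COALESCE handles empty-table NULL)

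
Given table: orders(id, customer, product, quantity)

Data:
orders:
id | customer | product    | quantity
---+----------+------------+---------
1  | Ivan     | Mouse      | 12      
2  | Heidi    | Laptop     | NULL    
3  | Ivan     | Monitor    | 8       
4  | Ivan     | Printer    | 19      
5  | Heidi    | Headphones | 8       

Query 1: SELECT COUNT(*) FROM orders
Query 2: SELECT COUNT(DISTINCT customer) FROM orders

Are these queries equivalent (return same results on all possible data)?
No, not equivalent

Query 1 returns: [(5,)]
Query 2 returns: [(2,)]

Reason: COUNT(*) counts rows, COUNT(DISTINCT customer) counts unique customers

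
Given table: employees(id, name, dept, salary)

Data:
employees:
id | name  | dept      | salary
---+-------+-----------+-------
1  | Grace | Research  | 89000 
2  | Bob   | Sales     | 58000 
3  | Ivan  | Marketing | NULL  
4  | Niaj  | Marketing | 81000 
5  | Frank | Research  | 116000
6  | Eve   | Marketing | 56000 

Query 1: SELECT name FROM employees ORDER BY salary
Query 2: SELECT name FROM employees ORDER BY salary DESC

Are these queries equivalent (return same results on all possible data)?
No, not equivalent

Query 1 returns: [('Ivan',), ('Eve',), ('Bob',), ('Niaj',), ('Grace',), ('Frank',)]
Query 2 returns: [('Frank',), ('Grace',), ('Niaj',), ('Bob',), ('Eve',), ('Ivan',)]

Reason: ASC vs DESC gives opposite ordering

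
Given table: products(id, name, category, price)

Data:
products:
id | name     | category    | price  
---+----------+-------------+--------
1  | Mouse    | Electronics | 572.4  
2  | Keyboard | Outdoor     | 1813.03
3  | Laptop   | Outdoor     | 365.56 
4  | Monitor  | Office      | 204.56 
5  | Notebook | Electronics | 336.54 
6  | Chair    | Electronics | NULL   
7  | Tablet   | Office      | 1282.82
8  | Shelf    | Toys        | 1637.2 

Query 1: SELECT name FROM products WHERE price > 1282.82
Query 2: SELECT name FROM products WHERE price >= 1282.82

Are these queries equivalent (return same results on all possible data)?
No, not equivalent

Query 1 returns: [('Keyboard',), ('Shelf',)]
Query 2 returns: [('Keyboard',), ('Tablet',), ('Shelf',)]

Reason: > vs >= gives different results when price = 1282.82 exists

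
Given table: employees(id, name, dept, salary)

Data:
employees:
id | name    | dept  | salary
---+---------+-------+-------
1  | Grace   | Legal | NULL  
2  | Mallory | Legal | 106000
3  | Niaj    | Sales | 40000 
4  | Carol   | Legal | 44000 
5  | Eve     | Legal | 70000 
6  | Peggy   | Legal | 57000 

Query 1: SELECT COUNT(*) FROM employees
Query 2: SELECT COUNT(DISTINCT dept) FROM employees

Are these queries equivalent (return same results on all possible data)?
No, not equivalent

Query 1 returns: [(6,)]
Query 2 returns: [(2,)]

Reason: COUNT(*) counts rows, COUNT(DISTINCT dept) counts unique depts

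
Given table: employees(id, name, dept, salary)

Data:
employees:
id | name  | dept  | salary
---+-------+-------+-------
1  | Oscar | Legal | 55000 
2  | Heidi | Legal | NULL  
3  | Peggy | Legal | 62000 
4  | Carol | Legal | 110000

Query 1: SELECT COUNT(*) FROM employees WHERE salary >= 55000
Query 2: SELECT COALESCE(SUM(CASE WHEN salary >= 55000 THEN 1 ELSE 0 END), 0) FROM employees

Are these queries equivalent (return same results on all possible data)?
Yes, equivalent

Both queries return: [(3,)]

Reason: COUNT with WHERE vs conditional SUM (COALESCE handles empty-table NULL)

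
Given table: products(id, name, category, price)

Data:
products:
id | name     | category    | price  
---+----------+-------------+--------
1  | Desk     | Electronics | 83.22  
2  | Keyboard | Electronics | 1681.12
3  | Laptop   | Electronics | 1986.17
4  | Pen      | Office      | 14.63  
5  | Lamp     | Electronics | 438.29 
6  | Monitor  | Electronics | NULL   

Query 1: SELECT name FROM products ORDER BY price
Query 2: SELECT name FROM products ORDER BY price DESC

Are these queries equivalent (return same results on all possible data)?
No, not equivalent

Query 1 returns: [('Monitor',), ('Pen',), ('Desk',), ('Lamp',), ('Keyboard',), ('Laptop',)]
Query 2 returns: [('Laptop',), ('Keyboard',), ('Lamp',), ('Desk',), ('Pen',), ('Monitor',)]

Reason: ASC vs DESC gives opposite ordering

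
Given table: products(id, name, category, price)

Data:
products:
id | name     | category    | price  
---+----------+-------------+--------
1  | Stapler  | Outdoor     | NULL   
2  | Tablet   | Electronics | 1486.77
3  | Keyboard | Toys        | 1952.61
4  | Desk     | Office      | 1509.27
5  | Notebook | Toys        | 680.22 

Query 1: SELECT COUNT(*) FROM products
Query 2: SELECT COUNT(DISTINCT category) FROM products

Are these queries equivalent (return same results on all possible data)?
No, not equivalent

Query 1 returns: [(5,)]
Query 2 returns: [(4,)]

Reason: COUNT(*) counts rows, COUNT(DISTINCT category) counts unique categorys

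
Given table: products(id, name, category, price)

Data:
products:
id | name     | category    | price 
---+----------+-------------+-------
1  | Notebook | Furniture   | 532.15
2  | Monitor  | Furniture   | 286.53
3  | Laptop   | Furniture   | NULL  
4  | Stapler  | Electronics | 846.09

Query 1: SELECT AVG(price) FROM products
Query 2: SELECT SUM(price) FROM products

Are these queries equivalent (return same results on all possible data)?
No, not equivalent

Query 1 returns: [(554.9233333333333,)]
Query 2 returns: [(1664.77,)]

Reason: AVG vs SUM give different aggregate values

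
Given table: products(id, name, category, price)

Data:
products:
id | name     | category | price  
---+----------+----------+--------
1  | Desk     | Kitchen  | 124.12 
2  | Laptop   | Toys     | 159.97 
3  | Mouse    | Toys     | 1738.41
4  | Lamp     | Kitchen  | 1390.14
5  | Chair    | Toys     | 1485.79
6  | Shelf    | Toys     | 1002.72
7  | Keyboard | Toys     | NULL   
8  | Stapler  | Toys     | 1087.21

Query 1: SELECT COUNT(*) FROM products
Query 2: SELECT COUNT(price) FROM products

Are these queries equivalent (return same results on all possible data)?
No, not equivalent

Query 1 returns: [(8,)]
Query 2 returns: [(7,)]

Reason: COUNT(*) includes NULLs, COUNT(column) excludes them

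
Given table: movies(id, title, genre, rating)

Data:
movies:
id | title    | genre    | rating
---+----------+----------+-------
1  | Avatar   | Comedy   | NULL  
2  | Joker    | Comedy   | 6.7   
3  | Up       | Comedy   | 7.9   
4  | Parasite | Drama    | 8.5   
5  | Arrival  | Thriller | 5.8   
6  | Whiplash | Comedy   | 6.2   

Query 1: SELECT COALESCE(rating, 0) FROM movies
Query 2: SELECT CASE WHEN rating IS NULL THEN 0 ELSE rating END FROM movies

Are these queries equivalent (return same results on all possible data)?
Yes, equivalent

Both queries return: [(0,), (5.8,), (6.2,), (6.7,), (7.9,), (8.5,)]

Reason: COALESCE vs CASE for NULL handling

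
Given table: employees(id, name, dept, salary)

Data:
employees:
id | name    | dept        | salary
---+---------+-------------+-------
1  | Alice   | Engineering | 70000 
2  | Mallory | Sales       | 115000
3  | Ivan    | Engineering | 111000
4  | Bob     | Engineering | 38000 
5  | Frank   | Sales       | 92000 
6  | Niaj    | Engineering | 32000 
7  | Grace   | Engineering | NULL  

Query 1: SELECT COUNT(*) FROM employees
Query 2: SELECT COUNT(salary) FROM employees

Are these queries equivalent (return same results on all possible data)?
No, not equivalent

Query 1 returns: [(7,)]
Query 2 returns: [(6,)]

Reason: COUNT(*) includes NULLs, COUNT(column) excludes them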